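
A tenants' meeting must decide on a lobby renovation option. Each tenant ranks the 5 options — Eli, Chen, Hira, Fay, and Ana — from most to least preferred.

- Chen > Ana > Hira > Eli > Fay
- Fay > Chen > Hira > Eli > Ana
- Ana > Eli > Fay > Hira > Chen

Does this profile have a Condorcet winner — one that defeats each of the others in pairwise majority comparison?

Head-to-head results (3 voters total):
Eli vs Chen: Chen wins 2–1.
Eli vs Hira: Hira wins 2–1.
Eli vs Fay: Eli wins 2–1.
Eli vs Ana: Ana wins 2–1.
Chen vs Hira: Chen wins 2–1.
Chen vs Fay: Fay wins 2–1.
Chen vs Ana: Chen wins 2–1.
Hira vs Fay: Fay wins 2–1.
Hira vs Ana: Ana wins 2–1.
Fay vs Ana: Ana wins 2–1.
No candidate beats all others: Eli beats Fay beats Chen beats Eli, a majority cycle.

No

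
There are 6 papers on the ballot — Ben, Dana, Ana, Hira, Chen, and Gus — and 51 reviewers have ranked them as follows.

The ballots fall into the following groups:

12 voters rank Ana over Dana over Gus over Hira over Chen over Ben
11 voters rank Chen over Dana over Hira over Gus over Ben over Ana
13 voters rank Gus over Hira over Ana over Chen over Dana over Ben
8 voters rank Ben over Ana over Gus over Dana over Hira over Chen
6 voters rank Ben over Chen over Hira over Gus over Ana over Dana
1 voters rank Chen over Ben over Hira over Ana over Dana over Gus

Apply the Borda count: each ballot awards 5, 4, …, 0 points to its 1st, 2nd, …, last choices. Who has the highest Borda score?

Gus

Borda scores:
  Ben: 12·0 + 11·1 + 13·0 + 8·5 + 6·5 + 4 = 85
  Dana: 12·4 + 11·4 + 13·1 + 8·2 + 6·0 + 1 = 122
  Ana: 12·5 + 11·0 + 13·3 + 8·4 + 6·1 + 2 = 139
  Hira: 12·2 + 11·3 + 13·4 + 8·1 + 6·3 + 3 = 138
  Chen: 12·1 + 11·5 + 13·2 + 8·0 + 6·4 + 5 = 122
  Gus: 12·3 + 11·2 + 13·5 + 8·3 + 6·2 + 0 = 159
Gus has the highest total.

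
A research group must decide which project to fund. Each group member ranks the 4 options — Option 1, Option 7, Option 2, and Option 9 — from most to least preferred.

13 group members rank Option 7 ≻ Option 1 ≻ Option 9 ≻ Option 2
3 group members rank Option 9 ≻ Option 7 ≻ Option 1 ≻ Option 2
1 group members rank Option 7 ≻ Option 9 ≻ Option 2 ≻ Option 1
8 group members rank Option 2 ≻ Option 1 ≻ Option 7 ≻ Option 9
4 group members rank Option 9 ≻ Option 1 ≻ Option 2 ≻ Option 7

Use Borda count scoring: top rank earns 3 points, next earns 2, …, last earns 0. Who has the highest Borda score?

Borda scores:
  Option 1: 13·2 + 3·1 + 0 + 8·2 + 4·2 = 53
  Option 7: 13·3 + 3·2 + 3 + 8·1 + 4·0 = 56
  Option 2: 13·0 + 3·0 + 1 + 8·3 + 4·1 = 29
  Option 9: 13·1 + 3·3 + 2 + 8·0 + 4·3 = 36
Option 7 has the highest total.

Option 7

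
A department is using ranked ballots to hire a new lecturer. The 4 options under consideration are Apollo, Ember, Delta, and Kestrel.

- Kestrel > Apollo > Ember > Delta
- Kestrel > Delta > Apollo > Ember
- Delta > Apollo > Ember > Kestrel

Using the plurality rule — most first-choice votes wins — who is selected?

First-place vote totals:
  Apollo: 0
  Ember: 0
  Delta: 1
  Kestrel: 2
Kestrel has the most first-place votes.

Kestrel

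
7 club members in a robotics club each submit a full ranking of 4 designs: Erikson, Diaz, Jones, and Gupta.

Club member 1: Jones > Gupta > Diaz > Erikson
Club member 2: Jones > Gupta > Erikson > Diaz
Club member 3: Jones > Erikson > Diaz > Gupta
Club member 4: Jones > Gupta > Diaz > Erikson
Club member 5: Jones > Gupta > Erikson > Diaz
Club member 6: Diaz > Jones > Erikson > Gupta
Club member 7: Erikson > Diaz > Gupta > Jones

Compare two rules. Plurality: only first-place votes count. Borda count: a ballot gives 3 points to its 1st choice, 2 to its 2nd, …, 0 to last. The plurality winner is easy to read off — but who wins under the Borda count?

Jones

Plurality first-place counts: Erikson 1, Diaz 1, Jones 5, Gupta 0 → Jones.
Borda totals: Erikson 8, Diaz 8, Jones 17, Gupta 9 → Jones.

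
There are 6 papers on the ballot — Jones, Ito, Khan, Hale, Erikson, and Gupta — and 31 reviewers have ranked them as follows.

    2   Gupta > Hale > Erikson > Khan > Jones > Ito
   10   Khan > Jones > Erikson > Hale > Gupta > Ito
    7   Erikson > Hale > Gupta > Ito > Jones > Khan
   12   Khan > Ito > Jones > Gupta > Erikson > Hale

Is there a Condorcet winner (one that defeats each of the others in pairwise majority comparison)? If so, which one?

Khan

Head-to-head results (31 voters total):
Jones vs Ito: Ito wins 19–12.
Jones vs Khan: Khan wins 24–7.
Jones vs Hale: Jones wins 22–9.
Jones vs Erikson: Jones wins 22–9.
Jones vs Gupta: Jones wins 22–9.
Ito vs Khan: Khan wins 24–7.
Ito vs Hale: Hale wins 19–12.
Ito vs Erikson: Erikson wins 19–12.
Ito vs Gupta: Gupta wins 19–12.
Khan vs Hale: Khan wins 22–9.
Khan vs Erikson: Khan wins 22–9.
Khan vs Gupta: Khan wins 22–9.
Hale vs Erikson: Erikson wins 29–2.
Hale vs Gupta: Hale wins 17–14.
Erikson vs Gupta: Erikson wins 17–14.
Khan beats each rival — Jones (24–7), Ito (24–7), Hale (22–9), Erikson (22–9), Gupta (22–9) — so Khan is the Condorcet winner.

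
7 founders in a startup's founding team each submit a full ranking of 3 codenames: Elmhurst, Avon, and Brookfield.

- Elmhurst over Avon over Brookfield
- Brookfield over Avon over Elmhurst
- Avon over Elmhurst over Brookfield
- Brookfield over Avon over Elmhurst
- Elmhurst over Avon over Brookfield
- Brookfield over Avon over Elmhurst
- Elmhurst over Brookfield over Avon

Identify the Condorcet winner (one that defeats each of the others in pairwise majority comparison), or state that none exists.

Head-to-head results (7 voters total):
Elmhurst vs Avon: Avon wins 4–3.
Elmhurst vs Brookfield: Elmhurst wins 4–3.
Avon vs Brookfield: Brookfield wins 4–3.
No candidate beats all others: Elmhurst beats Brookfield beats Avon beats Elmhurst, a majority cycle.

None — there is no Condorcet winner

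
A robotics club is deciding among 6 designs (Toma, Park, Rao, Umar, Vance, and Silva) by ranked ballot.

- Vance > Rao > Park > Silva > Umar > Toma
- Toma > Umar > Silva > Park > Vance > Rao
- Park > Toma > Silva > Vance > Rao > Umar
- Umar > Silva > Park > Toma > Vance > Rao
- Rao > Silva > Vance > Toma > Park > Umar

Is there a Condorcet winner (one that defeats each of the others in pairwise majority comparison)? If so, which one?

Head-to-head results (5 voters total):
Toma vs Park: Park wins 3–2.
Toma vs Rao: Toma wins 3–2.
Toma vs Umar: Toma wins 3–2.
Toma vs Vance: Toma wins 3–2.
Toma vs Silva: Silva wins 3–2.
Park vs Rao: Park wins 3–2.
Park vs Umar: Park wins 3–2.
Park vs Vance: Park wins 3–2.
Park vs Silva: Silva wins 3–2.
Rao vs Umar: Rao wins 3–2.
Rao vs Vance: Vance wins 4–1.
Rao vs Silva: Silva wins 3–2.
Umar vs Vance: Vance wins 3–2.
Umar vs Silva: Silva wins 3–2.
Vance vs Silva: Silva wins 4–1.
Silva beats each rival — Toma (3–2), Park (3–2), Rao (3–2), Umar (3–2), Vance (4–1) — so Silva is the Condorcet winner.

Silva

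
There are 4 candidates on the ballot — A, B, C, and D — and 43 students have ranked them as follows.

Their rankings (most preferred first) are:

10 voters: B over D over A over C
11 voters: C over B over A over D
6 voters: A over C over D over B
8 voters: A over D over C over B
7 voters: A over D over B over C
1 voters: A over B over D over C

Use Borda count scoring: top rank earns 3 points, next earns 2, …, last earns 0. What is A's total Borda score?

Borda scores:
  A: 10·1 + 11·1 + 6·3 + 8·3 + 7·3 + 3 = 87
  B: 10·3 + 11·2 + 6·0 + 8·0 + 7·1 + 2 = 61
  C: 10·0 + 11·3 + 6·2 + 8·1 + 7·0 + 0 = 53
  D: 10·2 + 11·0 + 6·1 + 8·2 + 7·2 + 1 = 57

87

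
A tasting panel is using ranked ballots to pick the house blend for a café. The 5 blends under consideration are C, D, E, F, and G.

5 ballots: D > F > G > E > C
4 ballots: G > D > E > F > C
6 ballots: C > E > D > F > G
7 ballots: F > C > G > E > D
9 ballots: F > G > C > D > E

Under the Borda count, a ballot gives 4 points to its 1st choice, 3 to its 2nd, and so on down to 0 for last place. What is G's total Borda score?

Borda scores:
  C: 5·0 + 4·0 + 6·4 + 7·3 + 9·2 = 63
  D: 5·4 + 4·3 + 6·2 + 7·0 + 9·1 = 53
  E: 5·1 + 4·2 + 6·3 + 7·1 + 9·0 = 38
  F: 5·3 + 4·1 + 6·1 + 7·4 + 9·4 = 89
  G: 5·2 + 4·4 + 6·0 + 7·2 + 9·3 = 67

67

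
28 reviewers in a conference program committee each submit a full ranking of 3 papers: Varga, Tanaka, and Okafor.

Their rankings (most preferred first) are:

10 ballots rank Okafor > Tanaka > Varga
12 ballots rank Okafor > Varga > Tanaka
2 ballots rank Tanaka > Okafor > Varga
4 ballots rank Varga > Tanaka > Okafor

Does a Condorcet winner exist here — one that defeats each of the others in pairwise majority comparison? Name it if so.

Okafor

Head-to-head results (28 voters total):
Varga vs Tanaka: Varga wins 16–12.
Varga vs Okafor: Okafor wins 24–4.
Tanaka vs Okafor: Okafor wins 22–6.
Okafor beats each rival — Varga (24–4), Tanaka (22–6) — so Okafor is the Condorcet winner.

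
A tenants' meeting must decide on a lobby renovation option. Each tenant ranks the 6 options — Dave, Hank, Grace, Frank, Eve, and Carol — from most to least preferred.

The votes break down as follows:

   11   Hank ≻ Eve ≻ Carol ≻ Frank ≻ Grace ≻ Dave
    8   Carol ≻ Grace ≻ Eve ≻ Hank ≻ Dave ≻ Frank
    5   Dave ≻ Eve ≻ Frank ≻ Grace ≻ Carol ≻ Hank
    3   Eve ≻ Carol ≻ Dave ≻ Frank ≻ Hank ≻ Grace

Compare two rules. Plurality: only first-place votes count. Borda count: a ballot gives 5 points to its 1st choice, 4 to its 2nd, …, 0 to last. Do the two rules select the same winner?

No

Plurality first-place counts: Dave 5, Hank 11, Grace 0, Frank 0, Eve 3, Carol 8 → Hank.
Borda totals: Dave 42, Hank 74, Grace 53, Frank 43, Eve 103, Carol 90 → Eve.
The two rules disagree: plurality picks Hank, Borda picks Eve.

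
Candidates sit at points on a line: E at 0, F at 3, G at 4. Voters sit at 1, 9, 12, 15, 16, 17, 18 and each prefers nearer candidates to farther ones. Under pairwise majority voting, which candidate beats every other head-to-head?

With single-peaked preferences on a line, the Condorcet winner is the candidate closest to the median voter.
The median voter (position 15) is closest to G at 4.
Check: G vs E — voters closer to G: 6 of 7.

G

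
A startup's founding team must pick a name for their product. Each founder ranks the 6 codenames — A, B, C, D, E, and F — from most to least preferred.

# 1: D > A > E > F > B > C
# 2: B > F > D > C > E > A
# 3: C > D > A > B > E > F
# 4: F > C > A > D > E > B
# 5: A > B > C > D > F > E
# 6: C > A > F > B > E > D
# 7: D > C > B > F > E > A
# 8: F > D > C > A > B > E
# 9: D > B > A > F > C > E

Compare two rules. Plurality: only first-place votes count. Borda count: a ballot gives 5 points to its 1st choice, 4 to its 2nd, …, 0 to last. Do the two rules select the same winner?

Plurality first-place counts: A 1, B 1, C 2, D 3, E 0, F 2 → D.
Borda totals: A 24, B 22, C 27, D 30, E 8, F 24 → D.
The two rules agree on D.

Yes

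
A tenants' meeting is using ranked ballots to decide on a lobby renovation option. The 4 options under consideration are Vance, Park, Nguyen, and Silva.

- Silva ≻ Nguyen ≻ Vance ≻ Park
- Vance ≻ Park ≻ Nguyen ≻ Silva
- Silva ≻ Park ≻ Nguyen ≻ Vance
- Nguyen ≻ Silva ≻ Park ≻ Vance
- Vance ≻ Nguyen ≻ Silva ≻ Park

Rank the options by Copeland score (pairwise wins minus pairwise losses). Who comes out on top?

Pairwise results:
  Vance vs Park: Vance wins 3–2.
  Vance vs Nguyen: Nguyen wins 3–2.
  Vance vs Silva: Silva wins 3–2.
  Park vs Nguyen: Nguyen wins 3–2.
  Park vs Silva: Silva wins 4–1.
  Nguyen vs Silva: Nguyen wins 3–2.
Copeland scores (wins − losses):
  Vance: 1 − 2 = -1
  Park: 0 − 3 = -3
  Nguyen: 3 − 0 = 3
  Silva: 2 − 1 = 1
Nguyen has the best Copeland score.

Nguyen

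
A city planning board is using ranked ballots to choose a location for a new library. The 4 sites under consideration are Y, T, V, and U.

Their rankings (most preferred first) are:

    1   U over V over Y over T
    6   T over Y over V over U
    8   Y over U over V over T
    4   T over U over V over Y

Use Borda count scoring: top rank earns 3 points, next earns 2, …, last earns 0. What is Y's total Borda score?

Borda scores:
  Y: 1 + 6·2 + 8·3 + 4·0 = 37
  T: 0 + 6·3 + 8·0 + 4·3 = 30
  V: 2 + 6·1 + 8·1 + 4·1 = 20
  U: 3 + 6·0 + 8·2 + 4·2 = 27

37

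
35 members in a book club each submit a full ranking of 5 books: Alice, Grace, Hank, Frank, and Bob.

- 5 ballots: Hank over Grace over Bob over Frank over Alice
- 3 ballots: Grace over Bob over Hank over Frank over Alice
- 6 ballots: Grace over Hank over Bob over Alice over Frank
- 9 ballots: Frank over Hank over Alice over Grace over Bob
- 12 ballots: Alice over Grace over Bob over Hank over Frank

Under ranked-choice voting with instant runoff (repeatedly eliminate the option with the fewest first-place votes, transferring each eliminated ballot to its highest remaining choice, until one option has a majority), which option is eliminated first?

Round 1: Alice 12, Grace 9, Frank 9, Hank 5, Bob 0. Bob has the fewest and is eliminated.
Round 2: Alice 12, Grace 9, Frank 9, Hank 5. Hank has the fewest and is eliminated.
Round 3: Grace 14, Alice 12, Frank 9. Frank has the fewest and is eliminated.
Round 4: Alice 21, Grace 14. Alice has a majority.

Bob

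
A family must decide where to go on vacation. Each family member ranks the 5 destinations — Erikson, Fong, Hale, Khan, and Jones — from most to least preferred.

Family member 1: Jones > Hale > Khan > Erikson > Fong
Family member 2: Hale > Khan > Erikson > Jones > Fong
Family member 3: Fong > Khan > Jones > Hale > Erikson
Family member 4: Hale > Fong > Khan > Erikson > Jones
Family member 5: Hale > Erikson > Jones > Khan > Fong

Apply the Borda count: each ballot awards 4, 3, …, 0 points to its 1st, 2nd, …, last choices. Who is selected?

Borda scores:
  Erikson: 1 + 2 + 0 + 1 + 3 = 7
  Fong: 0 + 0 + 4 + 3 + 0 = 7
  Hale: 3 + 4 + 1 + 4 + 4 = 16
  Khan: 2 + 3 + 3 + 2 + 1 = 11
  Jones: 4 + 1 + 2 + 0 + 2 = 9
Hale has the highest total.

Hale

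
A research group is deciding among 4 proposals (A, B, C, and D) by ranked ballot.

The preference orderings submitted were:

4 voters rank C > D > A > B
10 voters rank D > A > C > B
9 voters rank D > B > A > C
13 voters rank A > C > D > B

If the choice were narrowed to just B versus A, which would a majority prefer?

A

Ballots ranking B above A: 9.
Ballots ranking A above B: 4+10+13 = 27.
A wins the head-to-head, 27–9.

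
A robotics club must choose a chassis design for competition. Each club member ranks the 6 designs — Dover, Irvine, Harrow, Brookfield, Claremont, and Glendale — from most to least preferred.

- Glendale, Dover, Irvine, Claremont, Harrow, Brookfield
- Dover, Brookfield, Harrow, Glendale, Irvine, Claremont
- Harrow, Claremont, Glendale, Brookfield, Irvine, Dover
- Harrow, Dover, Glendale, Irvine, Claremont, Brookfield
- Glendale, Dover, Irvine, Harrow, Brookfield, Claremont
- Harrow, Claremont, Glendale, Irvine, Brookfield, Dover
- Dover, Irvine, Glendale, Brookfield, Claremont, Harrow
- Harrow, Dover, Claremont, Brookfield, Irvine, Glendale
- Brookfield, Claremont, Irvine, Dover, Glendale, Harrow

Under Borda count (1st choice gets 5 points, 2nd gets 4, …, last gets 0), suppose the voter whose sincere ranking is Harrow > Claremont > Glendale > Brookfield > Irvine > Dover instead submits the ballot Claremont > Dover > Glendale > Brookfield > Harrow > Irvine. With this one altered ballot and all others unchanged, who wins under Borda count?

Dover

Borda totals with the altered ballot: Dover 32, Irvine 19, Harrow 22, Brookfield 17, Claremont 20, Glendale 25.
The winner is unchanged: still Dover.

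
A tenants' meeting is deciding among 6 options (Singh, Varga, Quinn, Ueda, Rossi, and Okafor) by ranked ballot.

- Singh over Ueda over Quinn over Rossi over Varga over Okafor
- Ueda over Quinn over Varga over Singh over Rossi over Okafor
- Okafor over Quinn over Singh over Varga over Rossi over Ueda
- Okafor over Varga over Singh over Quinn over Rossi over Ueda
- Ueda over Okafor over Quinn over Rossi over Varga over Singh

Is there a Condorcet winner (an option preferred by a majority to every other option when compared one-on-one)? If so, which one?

No Condorcet winner

Head-to-head results (5 voters total):
Singh vs Varga: Varga wins 3–2.
Singh vs Quinn: Quinn wins 3–2.
Singh vs Ueda: Singh wins 3–2.
Singh vs Rossi: Singh wins 4–1.
Singh vs Okafor: Okafor wins 3–2.
Varga vs Quinn: Quinn wins 4–1.
Varga vs Ueda: Ueda wins 3–2.
Varga vs Rossi: Varga wins 3–2.
Varga vs Okafor: Okafor wins 3–2.
Quinn vs Ueda: Ueda wins 3–2.
Quinn vs Rossi: Quinn wins 5–0.
Quinn vs Okafor: Okafor wins 3–2.
Ueda vs Rossi: Ueda wins 3–2.
Ueda vs Okafor: Ueda wins 3–2.
Rossi vs Okafor: Okafor wins 3–2.
No candidate beats all others: Singh beats Ueda beats Varga beats Singh, a majority cycle.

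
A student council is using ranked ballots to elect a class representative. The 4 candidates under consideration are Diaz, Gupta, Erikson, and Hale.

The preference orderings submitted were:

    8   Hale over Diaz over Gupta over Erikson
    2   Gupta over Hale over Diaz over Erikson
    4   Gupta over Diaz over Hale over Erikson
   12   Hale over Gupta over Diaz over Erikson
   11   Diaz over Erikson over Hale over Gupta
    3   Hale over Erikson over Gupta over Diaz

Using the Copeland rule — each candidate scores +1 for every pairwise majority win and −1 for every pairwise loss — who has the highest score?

Pairwise results:
  Diaz vs Gupta: Gupta wins 21–19.
  Diaz vs Erikson: Diaz wins 37–3.
  Diaz vs Hale: Hale wins 25–15.
  Gupta vs Erikson: Gupta wins 26–14.
  Gupta vs Hale: Hale wins 34–6.
  Erikson vs Hale: Hale wins 29–11.
Copeland scores (wins − losses):
  Diaz: 1 − 2 = -1
  Gupta: 2 − 1 = 1
  Erikson: 0 − 3 = -3
  Hale: 3 − 0 = 3
Hale has the best Copeland score.

Hale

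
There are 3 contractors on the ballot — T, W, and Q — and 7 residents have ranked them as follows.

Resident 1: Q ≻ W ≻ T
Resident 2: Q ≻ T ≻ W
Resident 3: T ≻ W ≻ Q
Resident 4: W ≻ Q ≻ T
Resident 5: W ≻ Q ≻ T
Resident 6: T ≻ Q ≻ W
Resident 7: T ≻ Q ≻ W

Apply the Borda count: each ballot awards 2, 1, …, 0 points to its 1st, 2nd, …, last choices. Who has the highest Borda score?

Borda scores:
  T: 0 + 1 + 2 + 0 + 0 + 2 + 2 = 7
  W: 1 + 0 + 1 + 2 + 2 + 0 + 0 = 6
  Q: 2 + 2 + 0 + 1 + 1 + 1 + 1 = 8
Q has the highest total.

Q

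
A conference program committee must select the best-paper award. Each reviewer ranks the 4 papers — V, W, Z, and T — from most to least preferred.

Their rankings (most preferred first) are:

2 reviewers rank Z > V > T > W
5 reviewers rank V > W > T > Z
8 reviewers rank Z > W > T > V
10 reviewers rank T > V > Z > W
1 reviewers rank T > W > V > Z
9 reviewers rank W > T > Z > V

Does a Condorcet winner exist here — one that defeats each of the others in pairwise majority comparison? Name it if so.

Head-to-head results (35 voters total):
V vs W: W wins 18–17.
V vs Z: Z wins 19–16.
V vs T: T wins 28–7.
W vs Z: Z wins 20–15.
W vs T: W wins 22–13.
Z vs T: T wins 25–10.
No candidate beats all others: W beats T beats Z beats W, a majority cycle.

There is no Condorcet winner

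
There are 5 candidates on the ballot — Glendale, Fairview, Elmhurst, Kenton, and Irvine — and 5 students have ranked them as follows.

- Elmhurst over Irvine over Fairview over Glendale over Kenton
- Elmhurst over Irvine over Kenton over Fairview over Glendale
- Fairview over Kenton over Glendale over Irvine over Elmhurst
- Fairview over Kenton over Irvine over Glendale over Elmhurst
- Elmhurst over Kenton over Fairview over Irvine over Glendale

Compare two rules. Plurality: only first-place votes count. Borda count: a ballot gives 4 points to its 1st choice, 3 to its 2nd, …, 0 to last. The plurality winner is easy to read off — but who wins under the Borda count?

Plurality first-place counts: Glendale 0, Fairview 2, Elmhurst 3, Kenton 0, Irvine 0 → Elmhurst.
Borda totals: Glendale 4, Fairview 13, Elmhurst 12, Kenton 11, Irvine 10 → Fairview.

Fairview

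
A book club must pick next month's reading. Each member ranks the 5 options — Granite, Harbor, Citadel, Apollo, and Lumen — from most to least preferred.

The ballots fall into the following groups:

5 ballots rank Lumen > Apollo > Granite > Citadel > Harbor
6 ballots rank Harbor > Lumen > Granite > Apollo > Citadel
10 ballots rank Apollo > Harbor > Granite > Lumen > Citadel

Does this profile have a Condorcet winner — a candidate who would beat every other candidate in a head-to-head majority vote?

No

Head-to-head results (21 voters total):
Granite vs Harbor: Harbor wins 16–5.
Granite vs Citadel: Granite wins 21–0.
Granite vs Apollo: Apollo wins 15–6.
Granite vs Lumen: Lumen wins 11–10.
Harbor vs Citadel: Harbor wins 16–5.
Harbor vs Apollo: Apollo wins 15–6.
Harbor vs Lumen: Harbor wins 16–5.
Citadel vs Apollo: Apollo wins 21–0.
Citadel vs Lumen: Lumen wins 21–0.
Apollo vs Lumen: Lumen wins 11–10.
No candidate beats all others: Harbor beats Lumen beats Apollo beats Harbor, a majority cycle.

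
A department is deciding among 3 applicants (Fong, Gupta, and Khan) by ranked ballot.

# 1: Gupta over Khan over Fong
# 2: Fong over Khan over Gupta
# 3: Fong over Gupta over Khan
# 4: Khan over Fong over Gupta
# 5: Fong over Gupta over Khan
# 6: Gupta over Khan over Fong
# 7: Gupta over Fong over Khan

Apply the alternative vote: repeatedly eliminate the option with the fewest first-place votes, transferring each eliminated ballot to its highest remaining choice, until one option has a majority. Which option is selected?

Fong

Round 1: Fong 3, Gupta 3, Khan 1. Khan has the fewest and is eliminated.
Round 2: Fong 4, Gupta 3. Fong has a majority.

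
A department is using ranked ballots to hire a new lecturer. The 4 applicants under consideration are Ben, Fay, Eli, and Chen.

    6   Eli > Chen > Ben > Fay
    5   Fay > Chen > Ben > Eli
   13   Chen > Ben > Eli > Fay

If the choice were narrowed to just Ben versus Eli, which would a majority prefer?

Ben

Ballots ranking Ben above Eli: 5+13 = 18.
Ballots ranking Eli above Ben: 6.
Ben wins the head-to-head, 18–6.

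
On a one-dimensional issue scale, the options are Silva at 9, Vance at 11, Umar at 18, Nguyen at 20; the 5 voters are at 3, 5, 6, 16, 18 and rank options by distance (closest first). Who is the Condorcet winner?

Silva

With single-peaked preferences on a line, the Condorcet winner is the candidate closest to the median voter.
The median voter (position 6) is closest to Silva at 9.
Check: Silva vs Nguyen — voters closer to Silva: 3 of 5.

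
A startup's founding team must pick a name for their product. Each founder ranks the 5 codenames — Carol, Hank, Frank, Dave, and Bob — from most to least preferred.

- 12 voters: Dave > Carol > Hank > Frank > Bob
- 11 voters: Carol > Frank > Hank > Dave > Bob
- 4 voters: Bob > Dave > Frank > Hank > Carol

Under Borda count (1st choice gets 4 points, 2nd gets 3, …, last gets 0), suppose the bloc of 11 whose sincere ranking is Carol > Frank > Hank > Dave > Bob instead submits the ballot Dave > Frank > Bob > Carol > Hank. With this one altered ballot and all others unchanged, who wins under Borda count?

Borda totals with the altered ballot: Carol 47, Hank 28, Frank 53, Dave 104, Bob 38.
The switch changes the winner from Carol to Dave.

Dave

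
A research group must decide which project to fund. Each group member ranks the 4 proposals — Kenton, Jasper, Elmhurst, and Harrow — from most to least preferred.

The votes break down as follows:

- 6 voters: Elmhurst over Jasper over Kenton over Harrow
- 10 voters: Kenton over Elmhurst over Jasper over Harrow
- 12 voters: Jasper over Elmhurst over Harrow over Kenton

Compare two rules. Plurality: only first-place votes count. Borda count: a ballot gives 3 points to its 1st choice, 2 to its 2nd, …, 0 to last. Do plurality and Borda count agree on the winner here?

Plurality first-place counts: Kenton 10, Jasper 12, Elmhurst 6, Harrow 0 → Jasper.
Borda totals: Kenton 36, Jasper 58, Elmhurst 62, Harrow 12 → Elmhurst.
The two rules disagree: plurality picks Jasper, Borda picks Elmhurst.

No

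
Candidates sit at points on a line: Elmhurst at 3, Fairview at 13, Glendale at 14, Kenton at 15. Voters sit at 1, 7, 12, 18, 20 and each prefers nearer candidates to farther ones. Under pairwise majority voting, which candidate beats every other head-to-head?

With single-peaked preferences on a line, the Condorcet winner is the candidate closest to the median voter.
The median voter (position 12) is closest to Fairview at 13.
Check: Fairview vs Elmhurst — voters closer to Fairview: 3 of 5.

Fairview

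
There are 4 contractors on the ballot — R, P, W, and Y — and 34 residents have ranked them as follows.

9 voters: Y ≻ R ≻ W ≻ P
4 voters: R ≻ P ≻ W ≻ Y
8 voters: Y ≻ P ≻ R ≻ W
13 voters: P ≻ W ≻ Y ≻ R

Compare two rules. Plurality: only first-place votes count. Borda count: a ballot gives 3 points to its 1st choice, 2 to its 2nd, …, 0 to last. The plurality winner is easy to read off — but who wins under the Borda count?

Plurality first-place counts: R 4, P 13, W 0, Y 17 → Y.
Borda totals: R 38, P 63, W 39, Y 64 → Y.

Y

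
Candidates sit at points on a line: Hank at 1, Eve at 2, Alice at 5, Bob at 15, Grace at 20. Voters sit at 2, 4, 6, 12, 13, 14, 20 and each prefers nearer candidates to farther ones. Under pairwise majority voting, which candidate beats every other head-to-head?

Bob

With single-peaked preferences on a line, the Condorcet winner is the candidate closest to the median voter.
The median voter (position 12) is closest to Bob at 15.
Check: Bob vs Eve — voters closer to Bob: 4 of 7.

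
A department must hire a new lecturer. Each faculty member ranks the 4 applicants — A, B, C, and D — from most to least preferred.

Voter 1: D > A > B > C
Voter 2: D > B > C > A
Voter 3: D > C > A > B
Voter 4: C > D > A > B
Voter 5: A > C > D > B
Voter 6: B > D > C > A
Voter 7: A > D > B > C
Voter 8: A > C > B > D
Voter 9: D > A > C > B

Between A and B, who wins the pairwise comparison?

Ballots ranking A above B: 7.
Ballots ranking B above A: 2.
A wins the head-to-head, 7–2.

A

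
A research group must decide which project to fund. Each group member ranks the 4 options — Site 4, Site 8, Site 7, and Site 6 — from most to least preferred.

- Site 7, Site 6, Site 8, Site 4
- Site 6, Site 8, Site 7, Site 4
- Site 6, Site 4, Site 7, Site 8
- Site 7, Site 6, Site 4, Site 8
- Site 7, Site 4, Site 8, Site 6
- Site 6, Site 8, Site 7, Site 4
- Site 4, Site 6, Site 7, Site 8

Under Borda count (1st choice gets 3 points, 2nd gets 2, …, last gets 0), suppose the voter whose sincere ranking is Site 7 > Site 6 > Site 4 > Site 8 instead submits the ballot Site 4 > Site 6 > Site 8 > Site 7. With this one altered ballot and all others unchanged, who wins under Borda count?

Site 6

Borda totals with the altered ballot: Site 4 10, Site 8 7, Site 7 10, Site 6 15.
The winner is unchanged: still Site 6.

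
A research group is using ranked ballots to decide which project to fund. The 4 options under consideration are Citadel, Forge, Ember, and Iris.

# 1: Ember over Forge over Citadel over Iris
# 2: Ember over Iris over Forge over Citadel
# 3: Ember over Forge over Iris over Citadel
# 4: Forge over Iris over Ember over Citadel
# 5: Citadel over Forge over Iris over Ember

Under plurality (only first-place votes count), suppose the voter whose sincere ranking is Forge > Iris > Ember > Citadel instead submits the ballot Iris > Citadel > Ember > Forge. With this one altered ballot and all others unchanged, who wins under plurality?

Ember

First-place totals with the altered ballot: Citadel 1, Forge 0, Ember 3, Iris 1.
The winner is unchanged: still Ember.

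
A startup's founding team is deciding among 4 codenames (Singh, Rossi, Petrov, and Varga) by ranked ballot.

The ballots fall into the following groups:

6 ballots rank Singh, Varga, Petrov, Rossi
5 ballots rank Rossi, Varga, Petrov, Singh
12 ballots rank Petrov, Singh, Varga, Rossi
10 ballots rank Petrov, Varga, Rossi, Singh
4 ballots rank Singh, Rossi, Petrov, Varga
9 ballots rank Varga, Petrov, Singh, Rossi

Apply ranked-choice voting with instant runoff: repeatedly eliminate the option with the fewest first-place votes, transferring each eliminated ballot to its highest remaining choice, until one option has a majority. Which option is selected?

Petrov

Round 1: Petrov 22, Singh 10, Varga 9, Rossi 5. Rossi has the fewest and is eliminated.
Round 2: Petrov 22, Varga 14, Singh 10. Singh has the fewest and is eliminated.
Round 3: Petrov 26, Varga 20. Petrov has a majority.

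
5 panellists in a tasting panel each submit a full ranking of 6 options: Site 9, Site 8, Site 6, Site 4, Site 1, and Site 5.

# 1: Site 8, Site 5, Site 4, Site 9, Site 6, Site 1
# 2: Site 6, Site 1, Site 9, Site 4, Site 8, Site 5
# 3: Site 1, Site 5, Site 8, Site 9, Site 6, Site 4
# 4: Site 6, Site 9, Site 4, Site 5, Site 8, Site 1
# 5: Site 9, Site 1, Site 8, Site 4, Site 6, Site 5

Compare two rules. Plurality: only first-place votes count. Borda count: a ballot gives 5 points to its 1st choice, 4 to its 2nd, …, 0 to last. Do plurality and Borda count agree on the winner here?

No

Plurality first-place counts: Site 9 1, Site 8 1, Site 6 2, Site 4 0, Site 1 1, Site 5 0 → Site 6.
Borda totals: Site 9 16, Site 8 13, Site 6 13, Site 4 10, Site 1 13, Site 5 10 → Site 9.
The two rules disagree: plurality picks Site 6, Borda picks Site 9.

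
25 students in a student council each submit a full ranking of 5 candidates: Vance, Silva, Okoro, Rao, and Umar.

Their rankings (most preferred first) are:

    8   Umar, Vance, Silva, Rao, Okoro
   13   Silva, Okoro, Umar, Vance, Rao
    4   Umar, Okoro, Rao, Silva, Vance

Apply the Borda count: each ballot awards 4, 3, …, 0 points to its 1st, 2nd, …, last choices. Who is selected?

Borda scores:
  Vance: 8·3 + 13·1 + 4·0 = 37
  Silva: 8·2 + 13·4 + 4·1 = 72
  Okoro: 8·0 + 13·3 + 4·3 = 51
  Rao: 8·1 + 13·0 + 4·2 = 16
  Umar: 8·4 + 13·2 + 4·4 = 74
Umar has the highest total.

Umar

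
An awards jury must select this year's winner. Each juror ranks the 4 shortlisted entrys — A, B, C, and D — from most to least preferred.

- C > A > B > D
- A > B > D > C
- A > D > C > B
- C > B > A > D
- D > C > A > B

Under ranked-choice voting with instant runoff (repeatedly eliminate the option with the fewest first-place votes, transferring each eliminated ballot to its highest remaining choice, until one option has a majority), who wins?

Round 1: A 2, C 2, D 1, B 0. B has the fewest and is eliminated.
Round 2: A 2, C 2, D 1. D has the fewest and is eliminated.
Round 3: C 3, A 2. C has a majority.

C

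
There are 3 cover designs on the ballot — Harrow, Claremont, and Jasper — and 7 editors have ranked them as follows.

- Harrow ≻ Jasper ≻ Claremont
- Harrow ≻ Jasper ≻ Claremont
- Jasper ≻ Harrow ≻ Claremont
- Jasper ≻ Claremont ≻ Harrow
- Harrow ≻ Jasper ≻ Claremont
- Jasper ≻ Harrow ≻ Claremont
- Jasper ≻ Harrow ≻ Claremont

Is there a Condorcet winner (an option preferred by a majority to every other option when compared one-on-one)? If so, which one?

Jasper

Head-to-head results (7 voters total):
Harrow vs Claremont: Harrow wins 6–1.
Harrow vs Jasper: Jasper wins 4–3.
Claremont vs Jasper: Jasper wins 7–0.
Jasper beats each rival — Harrow (4–3), Claremont (7–0) — so Jasper is the Condorcet winner.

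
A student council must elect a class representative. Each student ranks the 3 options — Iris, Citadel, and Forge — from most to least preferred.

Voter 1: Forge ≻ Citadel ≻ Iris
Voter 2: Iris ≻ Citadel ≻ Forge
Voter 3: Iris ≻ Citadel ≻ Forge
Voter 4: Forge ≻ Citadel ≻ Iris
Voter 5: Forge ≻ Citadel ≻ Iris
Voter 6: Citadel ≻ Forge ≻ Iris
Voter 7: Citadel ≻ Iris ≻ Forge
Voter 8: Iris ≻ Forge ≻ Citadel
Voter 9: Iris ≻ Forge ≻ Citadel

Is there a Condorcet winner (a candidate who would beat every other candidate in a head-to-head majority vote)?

Head-to-head results (9 voters total):
Iris vs Citadel: Citadel wins 5–4.
Iris vs Forge: Iris wins 5–4.
Citadel vs Forge: Forge wins 5–4.
No candidate beats all others: Iris beats Forge beats Citadel beats Iris, a majority cycle.

No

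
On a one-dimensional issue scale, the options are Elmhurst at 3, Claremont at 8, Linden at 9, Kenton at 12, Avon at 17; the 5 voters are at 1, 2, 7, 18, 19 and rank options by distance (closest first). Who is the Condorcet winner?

With single-peaked preferences on a line, the Condorcet winner is the candidate closest to the median voter.
The median voter (position 7) is closest to Claremont at 8.
Check: Claremont vs Linden — voters closer to Claremont: 3 of 5.

Claremont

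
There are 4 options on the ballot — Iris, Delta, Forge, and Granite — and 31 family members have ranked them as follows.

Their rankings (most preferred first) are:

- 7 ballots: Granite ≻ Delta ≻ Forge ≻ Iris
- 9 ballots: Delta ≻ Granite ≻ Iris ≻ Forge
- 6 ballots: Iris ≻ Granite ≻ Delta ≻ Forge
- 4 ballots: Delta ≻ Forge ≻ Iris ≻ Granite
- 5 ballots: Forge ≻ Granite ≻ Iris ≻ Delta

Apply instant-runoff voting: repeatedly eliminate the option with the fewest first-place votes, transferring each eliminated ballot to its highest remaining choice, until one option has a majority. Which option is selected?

Granite

Round 1: Delta 13, Granite 7, Iris 6, Forge 5. Forge has the fewest and is eliminated.
Round 2: Delta 13, Granite 12, Iris 6. Iris has the fewest and is eliminated.
Round 3: Granite 18, Delta 13. Granite has a majority.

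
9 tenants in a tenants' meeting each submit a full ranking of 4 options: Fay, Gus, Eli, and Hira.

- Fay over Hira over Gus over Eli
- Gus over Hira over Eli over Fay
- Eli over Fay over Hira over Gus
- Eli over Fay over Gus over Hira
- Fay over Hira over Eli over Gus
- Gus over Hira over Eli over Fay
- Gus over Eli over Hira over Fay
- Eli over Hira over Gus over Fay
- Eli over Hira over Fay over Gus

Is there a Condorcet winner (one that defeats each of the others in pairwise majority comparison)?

Yes

Head-to-head results (9 voters total):
Fay vs Gus: Fay wins 5–4.
Fay vs Eli: Eli wins 7–2.
Fay vs Hira: Hira wins 5–4.
Gus vs Eli: Eli wins 5–4.
Gus vs Hira: Hira wins 5–4.
Eli vs Hira: Eli wins 5–4.
Eli beats each rival — Fay (7–2), Gus (5–4), Hira (5–4) — so Eli is the Condorcet winner.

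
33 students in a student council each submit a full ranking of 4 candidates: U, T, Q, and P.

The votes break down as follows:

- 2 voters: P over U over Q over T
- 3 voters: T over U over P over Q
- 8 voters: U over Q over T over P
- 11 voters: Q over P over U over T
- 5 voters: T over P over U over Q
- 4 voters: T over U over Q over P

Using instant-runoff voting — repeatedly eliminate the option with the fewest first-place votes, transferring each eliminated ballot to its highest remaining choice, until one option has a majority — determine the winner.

Q

Round 1: T 12, Q 11, U 8, P 2. P has the fewest and is eliminated.
Round 2: T 12, Q 11, U 10. U has the fewest and is eliminated.
Round 3: Q 21, T 12. Q has a majority.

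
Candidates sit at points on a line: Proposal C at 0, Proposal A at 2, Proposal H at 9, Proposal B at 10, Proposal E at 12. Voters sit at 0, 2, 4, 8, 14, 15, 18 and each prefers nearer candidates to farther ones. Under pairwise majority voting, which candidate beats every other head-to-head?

With single-peaked preferences on a line, the Condorcet winner is the candidate closest to the median voter.
The median voter (position 8) is closest to Proposal H at 9.
Check: Proposal H vs Proposal A — voters closer to Proposal H: 4 of 7.

Proposal H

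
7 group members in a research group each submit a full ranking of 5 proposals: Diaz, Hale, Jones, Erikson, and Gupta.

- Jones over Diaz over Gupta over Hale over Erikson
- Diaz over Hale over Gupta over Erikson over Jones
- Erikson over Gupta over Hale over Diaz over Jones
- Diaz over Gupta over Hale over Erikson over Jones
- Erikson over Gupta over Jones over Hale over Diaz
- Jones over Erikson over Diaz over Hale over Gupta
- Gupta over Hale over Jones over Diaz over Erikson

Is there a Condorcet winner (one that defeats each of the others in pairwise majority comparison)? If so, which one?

There is no Condorcet winner

Head-to-head results (7 voters total):
Diaz vs Hale: Diaz wins 4–3.
Diaz vs Jones: Jones wins 4–3.
Diaz vs Erikson: Diaz wins 4–3.
Diaz vs Gupta: Diaz wins 4–3.
Hale vs Jones: Hale wins 4–3.
Hale vs Erikson: Hale wins 4–3.
Hale vs Gupta: Gupta wins 5–2.
Jones vs Erikson: Erikson wins 4–3.
Jones vs Gupta: Gupta wins 5–2.
Erikson vs Gupta: Gupta wins 4–3.
No candidate beats all others: Diaz beats Hale beats Jones beats Diaz, a majority cycle.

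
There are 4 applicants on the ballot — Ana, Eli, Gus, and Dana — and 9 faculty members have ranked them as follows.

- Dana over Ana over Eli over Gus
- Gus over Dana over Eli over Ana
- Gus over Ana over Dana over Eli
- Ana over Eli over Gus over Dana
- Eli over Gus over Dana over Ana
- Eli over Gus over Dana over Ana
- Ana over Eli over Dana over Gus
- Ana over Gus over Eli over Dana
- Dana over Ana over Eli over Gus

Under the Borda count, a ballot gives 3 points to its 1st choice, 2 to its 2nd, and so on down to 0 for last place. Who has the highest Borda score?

Borda scores:
  Ana: 2 + 0 + 2 + 3 + 0 + 0 + 3 + 3 + 2 = 15
  Eli: 1 + 1 + 0 + 2 + 3 + 3 + 2 + 1 + 1 = 14
  Gus: 0 + 3 + 3 + 1 + 2 + 2 + 0 + 2 + 0 = 13
  Dana: 3 + 2 + 1 + 0 + 1 + 1 + 1 + 0 + 3 = 12
Ana has the highest total.

Ana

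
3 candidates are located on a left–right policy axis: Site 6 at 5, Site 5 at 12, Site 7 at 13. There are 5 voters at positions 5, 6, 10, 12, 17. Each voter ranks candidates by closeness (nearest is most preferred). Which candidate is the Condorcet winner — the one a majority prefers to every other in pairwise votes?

With single-peaked preferences on a line, the Condorcet winner is the candidate closest to the median voter.
The median voter (position 10) is closest to Site 5 at 12.
Check: Site 5 vs Site 7 — voters closer to Site 5: 4 of 5.

Site 5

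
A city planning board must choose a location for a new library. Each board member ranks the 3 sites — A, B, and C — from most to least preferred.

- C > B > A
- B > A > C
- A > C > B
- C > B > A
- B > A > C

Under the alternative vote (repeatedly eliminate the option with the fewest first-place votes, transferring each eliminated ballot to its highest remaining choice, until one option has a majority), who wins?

Round 1: B 2, C 2, A 1. A has the fewest and is eliminated.
Round 2: C 3, B 2. C has a majority.

C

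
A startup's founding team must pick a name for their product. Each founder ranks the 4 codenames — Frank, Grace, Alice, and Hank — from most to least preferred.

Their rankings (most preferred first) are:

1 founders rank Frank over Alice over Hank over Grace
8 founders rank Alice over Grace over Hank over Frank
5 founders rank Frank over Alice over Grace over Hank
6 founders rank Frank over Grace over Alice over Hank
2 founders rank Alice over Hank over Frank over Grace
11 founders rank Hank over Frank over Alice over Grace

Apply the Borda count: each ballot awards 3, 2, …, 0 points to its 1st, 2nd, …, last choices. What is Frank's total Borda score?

60

Borda scores:
  Frank: 3 + 8·0 + 5·3 + 6·3 + 2·1 + 11·2 = 60
  Grace: 0 + 8·2 + 5·1 + 6·2 + 2·0 + 11·0 = 33
  Alice: 2 + 8·3 + 5·2 + 6·1 + 2·3 + 11·1 = 59
  Hank: 1 + 8·1 + 5·0 + 6·0 + 2·2 + 11·3 = 46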